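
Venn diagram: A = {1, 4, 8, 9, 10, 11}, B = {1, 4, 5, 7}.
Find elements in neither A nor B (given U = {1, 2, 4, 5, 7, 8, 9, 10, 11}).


A = {1, 4, 8, 9, 10, 11}
B = {1, 4, 5, 7}
Region: in neither A nor B (given U = {1, 2, 4, 5, 7, 8, 9, 10, 11})
Elements: {2}

Elements in neither A nor B (given U = {1, 2, 4, 5, 7, 8, 9, 10, 11}): {2}


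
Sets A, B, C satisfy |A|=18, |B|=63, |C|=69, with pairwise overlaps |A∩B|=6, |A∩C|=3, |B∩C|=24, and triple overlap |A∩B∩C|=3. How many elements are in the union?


|A∪B∪C| = |A|+|B|+|C| - |A∩B|-|A∩C|-|B∩C| + |A∩B∩C|
= 18+63+69 - 6-3-24 + 3
= 150 - 33 + 3
= 120

|A ∪ B ∪ C| = 120


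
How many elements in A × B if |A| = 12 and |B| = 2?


|A × B| = |A| × |B|
= 12 × 2
= 24

|A × B| = 24


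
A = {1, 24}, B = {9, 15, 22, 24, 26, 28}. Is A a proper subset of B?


A ⊂ B requires: A ⊆ B AND A ≠ B.
A ⊆ B? No
A ⊄ B, so A is not a proper subset.

No, A is not a proper subset of B


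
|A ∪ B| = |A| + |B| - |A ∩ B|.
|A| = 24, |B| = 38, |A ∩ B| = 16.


|A ∪ B| = |A| + |B| - |A ∩ B|
= 24 + 38 - 16
= 46

|A ∪ B| = 46


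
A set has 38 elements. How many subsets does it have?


Number of subsets = 2^n
= 2^38
= 274877906944

|P(A)| = 274877906944


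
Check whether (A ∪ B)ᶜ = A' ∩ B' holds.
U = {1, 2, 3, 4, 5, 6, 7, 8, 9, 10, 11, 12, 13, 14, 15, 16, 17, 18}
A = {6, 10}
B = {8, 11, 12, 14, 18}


LHS: A ∪ B = {6, 8, 10, 11, 12, 14, 18}
(A ∪ B)' = U \ (A ∪ B) = {1, 2, 3, 4, 5, 7, 9, 13, 15, 16, 17}
A' = {1, 2, 3, 4, 5, 7, 8, 9, 11, 12, 13, 14, 15, 16, 17, 18}, B' = {1, 2, 3, 4, 5, 6, 7, 9, 10, 13, 15, 16, 17}
Claimed RHS: A' ∩ B' = {1, 2, 3, 4, 5, 7, 9, 13, 15, 16, 17}
Identity is VALID: LHS = RHS = {1, 2, 3, 4, 5, 7, 9, 13, 15, 16, 17} ✓

Identity is valid. (A ∪ B)' = A' ∩ B' = {1, 2, 3, 4, 5, 7, 9, 13, 15, 16, 17}


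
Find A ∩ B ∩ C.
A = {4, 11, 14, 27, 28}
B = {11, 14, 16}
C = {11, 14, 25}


A ∩ B = {11, 14}
(A ∩ B) ∩ C = {11, 14}

A ∩ B ∩ C = {11, 14}


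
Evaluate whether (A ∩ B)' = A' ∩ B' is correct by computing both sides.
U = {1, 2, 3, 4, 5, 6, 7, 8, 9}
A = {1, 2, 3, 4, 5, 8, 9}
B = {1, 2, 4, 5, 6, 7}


LHS: A ∩ B = {1, 2, 4, 5}
(A ∩ B)' = U \ (A ∩ B) = {3, 6, 7, 8, 9}
A' = {6, 7}, B' = {3, 8, 9}
Claimed RHS: A' ∩ B' = ∅
Identity is INVALID: LHS = {3, 6, 7, 8, 9} but the RHS claimed here equals ∅. The correct form is (A ∩ B)' = A' ∪ B'.

Identity is invalid: (A ∩ B)' = {3, 6, 7, 8, 9} but A' ∩ B' = ∅. The correct De Morgan law is (A ∩ B)' = A' ∪ B'.


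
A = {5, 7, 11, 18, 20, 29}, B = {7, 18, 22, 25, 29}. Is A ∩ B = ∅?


Disjoint means A ∩ B = ∅.
A ∩ B = {7, 18, 29}
A ∩ B ≠ ∅, so A and B are NOT disjoint.

No, A and B are not disjoint (A ∩ B = {7, 18, 29})


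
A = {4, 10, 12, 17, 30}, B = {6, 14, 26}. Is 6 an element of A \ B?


A = {4, 10, 12, 17, 30}, B = {6, 14, 26}
A \ B = elements in A but not in B
A \ B = {4, 10, 12, 17, 30}
Checking if 6 ∈ A \ B
6 is not in A \ B → False

6 ∉ A \ B


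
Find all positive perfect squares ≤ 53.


Checking each candidate:
Condition: positive perfect squares ≤ 53
Result = {1, 4, 9, 16, 25, 36, 49}

{1, 4, 9, 16, 25, 36, 49}


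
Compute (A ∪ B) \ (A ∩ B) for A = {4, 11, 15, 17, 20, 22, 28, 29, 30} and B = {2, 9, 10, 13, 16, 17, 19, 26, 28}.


A △ B = (A \ B) ∪ (B \ A) = elements in exactly one of A or B
A \ B = {4, 11, 15, 20, 22, 29, 30}
B \ A = {2, 9, 10, 13, 16, 19, 26}
A △ B = {2, 4, 9, 10, 11, 13, 15, 16, 19, 20, 22, 26, 29, 30}

A △ B = {2, 4, 9, 10, 11, 13, 15, 16, 19, 20, 22, 26, 29, 30}


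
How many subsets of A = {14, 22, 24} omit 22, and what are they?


A subset of A that omits 22 is a subset of A \ {22}, so there are 2^(n-1) = 2^2 = 4 of them.
Subsets excluding 22: ∅, {14}, {24}, {14, 24}

Subsets excluding 22 (4 total): ∅, {14}, {24}, {14, 24}


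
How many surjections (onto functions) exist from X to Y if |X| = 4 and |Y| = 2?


n = |X| = 4, k = |Y| = 2. Surjections via inclusion-exclusion:
S(n,k) = Σ(-1)^i × C(k,i) × (k-i)^n, i=0 to k
i=0: (-1)^0×C(2,0)×2^4 = 16
i=1: (-1)^1×C(2,1)×1^4 = -2
i=2: (-1)^2×C(2,2)×0^4 = 0
Total = 14

Number of surjections = 14


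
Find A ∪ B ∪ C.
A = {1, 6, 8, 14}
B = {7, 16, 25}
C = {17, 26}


A ∪ B = {1, 6, 7, 8, 14, 16, 25}
(A ∪ B) ∪ C = {1, 6, 7, 8, 14, 16, 17, 25, 26}

A ∪ B ∪ C = {1, 6, 7, 8, 14, 16, 17, 25, 26}


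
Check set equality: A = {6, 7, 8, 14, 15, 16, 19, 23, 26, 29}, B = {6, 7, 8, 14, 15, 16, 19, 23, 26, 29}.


Two sets are equal iff they have exactly the same elements.
A = {6, 7, 8, 14, 15, 16, 19, 23, 26, 29}
B = {6, 7, 8, 14, 15, 16, 19, 23, 26, 29}
Same elements → A = B

Yes, A = B


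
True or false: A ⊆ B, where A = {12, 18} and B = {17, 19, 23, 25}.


A ⊆ B means every element of A is in B.
Elements in A not in B: {12, 18}
So A ⊄ B.

No, A ⊄ B


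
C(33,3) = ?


C(n,k) = n! / (k!(n-k)!)
C(33,3) = 33! / (3!30!)
= 5456

C(33,3) = 5456


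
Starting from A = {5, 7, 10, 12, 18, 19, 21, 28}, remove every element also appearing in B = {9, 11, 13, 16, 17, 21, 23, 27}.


A \ B = elements in A but not in B
A = {5, 7, 10, 12, 18, 19, 21, 28}
B = {9, 11, 13, 16, 17, 21, 23, 27}
Remove from A any elements in B
A \ B = {5, 7, 10, 12, 18, 19, 28}

A \ B = {5, 7, 10, 12, 18, 19, 28}


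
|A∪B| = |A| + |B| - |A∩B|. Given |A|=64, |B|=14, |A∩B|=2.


|A ∪ B| = |A| + |B| - |A ∩ B|
= 64 + 14 - 2
= 76

|A ∪ B| = 76


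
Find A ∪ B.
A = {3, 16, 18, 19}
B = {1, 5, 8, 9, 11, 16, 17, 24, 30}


A ∪ B = all elements in A or B (or both)
A = {3, 16, 18, 19}
B = {1, 5, 8, 9, 11, 16, 17, 24, 30}
A ∪ B = {1, 3, 5, 8, 9, 11, 16, 17, 18, 19, 24, 30}

A ∪ B = {1, 3, 5, 8, 9, 11, 16, 17, 18, 19, 24, 30}


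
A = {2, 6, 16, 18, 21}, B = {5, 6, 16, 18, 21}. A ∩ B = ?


A ∩ B = elements in both A and B
A = {2, 6, 16, 18, 21}
B = {5, 6, 16, 18, 21}
A ∩ B = {6, 16, 18, 21}

A ∩ B = {6, 16, 18, 21}


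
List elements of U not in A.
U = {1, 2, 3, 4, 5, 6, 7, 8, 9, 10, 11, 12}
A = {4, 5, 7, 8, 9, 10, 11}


Aᶜ = U \ A = elements in U but not in A
U = {1, 2, 3, 4, 5, 6, 7, 8, 9, 10, 11, 12}
A = {4, 5, 7, 8, 9, 10, 11}
Aᶜ = {1, 2, 3, 6, 12}

Aᶜ = {1, 2, 3, 6, 12}


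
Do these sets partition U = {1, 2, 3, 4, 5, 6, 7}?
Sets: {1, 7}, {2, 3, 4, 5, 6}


A partition requires: (1) non-empty parts, (2) pairwise disjoint, (3) union = U
Parts: {1, 7}, {2, 3, 4, 5, 6}
Union of parts: {1, 2, 3, 4, 5, 6, 7}
U = {1, 2, 3, 4, 5, 6, 7}
All non-empty? True
Pairwise disjoint? True
Covers U? True

Yes, valid partition


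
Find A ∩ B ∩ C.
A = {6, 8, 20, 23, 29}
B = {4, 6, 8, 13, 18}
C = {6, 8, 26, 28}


A ∩ B = {6, 8}
(A ∩ B) ∩ C = {6, 8}

A ∩ B ∩ C = {6, 8}


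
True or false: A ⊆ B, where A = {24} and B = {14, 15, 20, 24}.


A ⊆ B means every element of A is in B.
All elements of A are in B.
So A ⊆ B.

Yes, A ⊆ B


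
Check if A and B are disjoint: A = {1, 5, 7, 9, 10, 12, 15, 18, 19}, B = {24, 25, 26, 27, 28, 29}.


Disjoint means A ∩ B = ∅.
A ∩ B = ∅
A ∩ B = ∅, so A and B are disjoint.

Yes, A and B are disjoint


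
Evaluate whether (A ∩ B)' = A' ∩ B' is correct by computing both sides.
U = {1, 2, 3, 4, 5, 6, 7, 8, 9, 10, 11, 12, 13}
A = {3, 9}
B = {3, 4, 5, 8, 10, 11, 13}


LHS: A ∩ B = {3}
(A ∩ B)' = U \ (A ∩ B) = {1, 2, 4, 5, 6, 7, 8, 9, 10, 11, 12, 13}
A' = {1, 2, 4, 5, 6, 7, 8, 10, 11, 12, 13}, B' = {1, 2, 6, 7, 9, 12}
Claimed RHS: A' ∩ B' = {1, 2, 6, 7, 12}
Identity is INVALID: LHS = {1, 2, 4, 5, 6, 7, 8, 9, 10, 11, 12, 13} but the RHS claimed here equals {1, 2, 6, 7, 12}. The correct form is (A ∩ B)' = A' ∪ B'.

Identity is invalid: (A ∩ B)' = {1, 2, 4, 5, 6, 7, 8, 9, 10, 11, 12, 13} but A' ∩ B' = {1, 2, 6, 7, 12}. The correct De Morgan law is (A ∩ B)' = A' ∪ B'.


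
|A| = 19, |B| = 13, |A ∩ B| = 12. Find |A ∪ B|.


|A ∪ B| = |A| + |B| - |A ∩ B|
= 19 + 13 - 12
= 20

|A ∪ B| = 20


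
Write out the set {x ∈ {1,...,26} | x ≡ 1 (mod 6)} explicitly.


Checking each candidate:
Condition: x in {1,...,26} with x ≡ 1 (mod 6)
Result = {1, 7, 13, 19, 25}

{1, 7, 13, 19, 25}


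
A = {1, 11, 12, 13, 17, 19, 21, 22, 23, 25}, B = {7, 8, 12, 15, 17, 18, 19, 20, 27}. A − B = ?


A \ B = elements in A but not in B
A = {1, 11, 12, 13, 17, 19, 21, 22, 23, 25}
B = {7, 8, 12, 15, 17, 18, 19, 20, 27}
Remove from A any elements in B
A \ B = {1, 11, 13, 21, 22, 23, 25}

A \ B = {1, 11, 13, 21, 22, 23, 25}


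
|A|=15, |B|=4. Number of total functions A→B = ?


Each of |A| = 15 inputs maps to any of |B| = 4 outputs.
# functions = |B|^|A| = 4^15
= 1073741824

Number of functions = 1073741824


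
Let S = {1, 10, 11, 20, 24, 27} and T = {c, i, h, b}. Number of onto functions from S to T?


n = |S| = 6, k = |T| = 4. Surjections via inclusion-exclusion:
S(n,k) = Σ(-1)^i × C(k,i) × (k-i)^n, i=0 to k
i=0: (-1)^0×C(4,0)×4^6 = 4096
i=1: (-1)^1×C(4,1)×3^6 = -2916
i=2: (-1)^2×C(4,2)×2^6 = 384
i=3: (-1)^3×C(4,3)×1^6 = -4
i=4: (-1)^4×C(4,4)×0^6 = 0
Total = 1560

Number of surjections = 1560


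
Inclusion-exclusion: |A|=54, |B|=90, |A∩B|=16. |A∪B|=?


|A ∪ B| = |A| + |B| - |A ∩ B|
= 54 + 90 - 16
= 128

|A ∪ B| = 128


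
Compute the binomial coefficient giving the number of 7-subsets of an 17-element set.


C(n,k) = n! / (k!(n-k)!)
C(17,7) = 17! / (7!10!)
= 19448

C(17,7) = 19448


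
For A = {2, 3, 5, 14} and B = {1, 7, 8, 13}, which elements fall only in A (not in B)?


A = {2, 3, 5, 14}
B = {1, 7, 8, 13}
Region: only in A (not in B)
Elements: {2, 3, 5, 14}

Elements only in A (not in B): {2, 3, 5, 14}


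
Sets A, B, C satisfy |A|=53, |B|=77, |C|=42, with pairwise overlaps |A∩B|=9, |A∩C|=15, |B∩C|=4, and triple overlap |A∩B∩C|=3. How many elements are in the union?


|A∪B∪C| = |A|+|B|+|C| - |A∩B|-|A∩C|-|B∩C| + |A∩B∩C|
= 53+77+42 - 9-15-4 + 3
= 172 - 28 + 3
= 147

|A ∪ B ∪ C| = 147


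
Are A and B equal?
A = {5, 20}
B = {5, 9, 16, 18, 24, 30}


Two sets are equal iff they have exactly the same elements.
A = {5, 20}
B = {5, 9, 16, 18, 24, 30}
Differences: {9, 16, 18, 20, 24, 30}
A ≠ B

No, A ≠ B


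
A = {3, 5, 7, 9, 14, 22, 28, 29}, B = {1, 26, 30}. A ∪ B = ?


A ∪ B = all elements in A or B (or both)
A = {3, 5, 7, 9, 14, 22, 28, 29}
B = {1, 26, 30}
A ∪ B = {1, 3, 5, 7, 9, 14, 22, 26, 28, 29, 30}

A ∪ B = {1, 3, 5, 7, 9, 14, 22, 26, 28, 29, 30}


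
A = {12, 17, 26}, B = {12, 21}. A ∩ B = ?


A ∩ B = elements in both A and B
A = {12, 17, 26}
B = {12, 21}
A ∩ B = {12}

A ∩ B = {12}


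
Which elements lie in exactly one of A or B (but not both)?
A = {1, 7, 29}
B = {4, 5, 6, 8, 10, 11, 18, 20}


A △ B = (A \ B) ∪ (B \ A) = elements in exactly one of A or B
A \ B = {1, 7, 29}
B \ A = {4, 5, 6, 8, 10, 11, 18, 20}
A △ B = {1, 4, 5, 6, 7, 8, 10, 11, 18, 20, 29}

A △ B = {1, 4, 5, 6, 7, 8, 10, 11, 18, 20, 29}


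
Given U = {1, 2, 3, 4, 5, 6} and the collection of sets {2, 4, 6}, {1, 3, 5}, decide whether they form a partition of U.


A partition requires: (1) non-empty parts, (2) pairwise disjoint, (3) union = U
Parts: {2, 4, 6}, {1, 3, 5}
Union of parts: {1, 2, 3, 4, 5, 6}
U = {1, 2, 3, 4, 5, 6}
All non-empty? True
Pairwise disjoint? True
Covers U? True

Yes, valid partition


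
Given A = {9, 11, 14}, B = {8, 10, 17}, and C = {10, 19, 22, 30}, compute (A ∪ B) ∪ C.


A ∪ B = {8, 9, 10, 11, 14, 17}
(A ∪ B) ∪ C = {8, 9, 10, 11, 14, 17, 19, 22, 30}

A ∪ B ∪ C = {8, 9, 10, 11, 14, 17, 19, 22, 30}


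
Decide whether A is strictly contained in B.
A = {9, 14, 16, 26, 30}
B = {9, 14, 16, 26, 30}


A ⊂ B requires: A ⊆ B AND A ≠ B.
A ⊆ B? Yes
A = B? Yes
A = B, so A is not a PROPER subset.

No, A is not a proper subset of B


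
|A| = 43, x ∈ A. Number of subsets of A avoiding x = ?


Subsets of A avoiding x are subsets of A \ {x}, which has 42 elements.
Count = 2^(n-1) = 2^42
= 4398046511104

Number of subsets avoiding x = 4398046511104


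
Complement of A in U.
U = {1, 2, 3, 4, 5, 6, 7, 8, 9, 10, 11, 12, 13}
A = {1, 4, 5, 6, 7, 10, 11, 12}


Aᶜ = U \ A = elements in U but not in A
U = {1, 2, 3, 4, 5, 6, 7, 8, 9, 10, 11, 12, 13}
A = {1, 4, 5, 6, 7, 10, 11, 12}
Aᶜ = {2, 3, 8, 9, 13}

Aᶜ = {2, 3, 8, 9, 13}


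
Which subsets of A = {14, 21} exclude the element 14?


A subset of A that omits 14 is a subset of A \ {14}, so there are 2^(n-1) = 2^1 = 2 of them.
Subsets excluding 14: ∅, {21}

Subsets excluding 14 (2 total): ∅, {21}


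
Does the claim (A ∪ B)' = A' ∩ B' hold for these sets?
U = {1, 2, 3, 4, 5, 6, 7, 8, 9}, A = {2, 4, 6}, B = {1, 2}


LHS: A ∪ B = {1, 2, 4, 6}
(A ∪ B)' = U \ (A ∪ B) = {3, 5, 7, 8, 9}
A' = {1, 3, 5, 7, 8, 9}, B' = {3, 4, 5, 6, 7, 8, 9}
Claimed RHS: A' ∩ B' = {3, 5, 7, 8, 9}
Identity is VALID: LHS = RHS = {3, 5, 7, 8, 9} ✓

Identity is valid. (A ∪ B)' = A' ∩ B' = {3, 5, 7, 8, 9}


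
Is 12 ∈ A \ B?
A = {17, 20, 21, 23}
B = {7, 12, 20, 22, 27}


A = {17, 20, 21, 23}, B = {7, 12, 20, 22, 27}
A \ B = elements in A but not in B
A \ B = {17, 21, 23}
Checking if 12 ∈ A \ B
12 is not in A \ B → False

12 ∉ A \ B


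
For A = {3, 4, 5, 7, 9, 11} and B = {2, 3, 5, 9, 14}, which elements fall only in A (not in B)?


A = {3, 4, 5, 7, 9, 11}
B = {2, 3, 5, 9, 14}
Region: only in A (not in B)
Elements: {4, 7, 11}

Elements only in A (not in B): {4, 7, 11}


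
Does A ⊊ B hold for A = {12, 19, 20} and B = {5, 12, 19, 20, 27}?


A ⊂ B requires: A ⊆ B AND A ≠ B.
A ⊆ B? Yes
A = B? No
A ⊂ B: Yes (A is a proper subset of B)

Yes, A ⊂ B


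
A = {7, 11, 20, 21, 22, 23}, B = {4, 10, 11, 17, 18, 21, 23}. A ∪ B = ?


A ∪ B = all elements in A or B (or both)
A = {7, 11, 20, 21, 22, 23}
B = {4, 10, 11, 17, 18, 21, 23}
A ∪ B = {4, 7, 10, 11, 17, 18, 20, 21, 22, 23}

A ∪ B = {4, 7, 10, 11, 17, 18, 20, 21, 22, 23}


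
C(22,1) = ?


C(n,k) = n! / (k!(n-k)!)
C(22,1) = 22! / (1!21!)
= 22

C(22,1) = 22


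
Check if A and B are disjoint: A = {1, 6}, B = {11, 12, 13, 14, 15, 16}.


Disjoint means A ∩ B = ∅.
A ∩ B = ∅
A ∩ B = ∅, so A and B are disjoint.

Yes, A and B are disjoint


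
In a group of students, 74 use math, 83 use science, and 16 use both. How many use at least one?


|A ∪ B| = |A| + |B| - |A ∩ B|
= 74 + 83 - 16
= 141

|A ∪ B| = 141


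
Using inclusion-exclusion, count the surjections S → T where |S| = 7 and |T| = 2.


n = |S| = 7, k = |T| = 2. Surjections via inclusion-exclusion:
S(n,k) = Σ(-1)^i × C(k,i) × (k-i)^n, i=0 to k
i=0: (-1)^0×C(2,0)×2^7 = 128
i=1: (-1)^1×C(2,1)×1^7 = -2
i=2: (-1)^2×C(2,2)×0^7 = 0
Total = 126

Number of surjections = 126


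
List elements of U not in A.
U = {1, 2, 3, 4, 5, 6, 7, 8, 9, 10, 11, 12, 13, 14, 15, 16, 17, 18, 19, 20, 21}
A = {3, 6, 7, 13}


Aᶜ = U \ A = elements in U but not in A
U = {1, 2, 3, 4, 5, 6, 7, 8, 9, 10, 11, 12, 13, 14, 15, 16, 17, 18, 19, 20, 21}
A = {3, 6, 7, 13}
Aᶜ = {1, 2, 4, 5, 8, 9, 10, 11, 12, 14, 15, 16, 17, 18, 19, 20, 21}

Aᶜ = {1, 2, 4, 5, 8, 9, 10, 11, 12, 14, 15, 16, 17, 18, 19, 20, 21}


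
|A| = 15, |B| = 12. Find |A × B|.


|A × B| = |A| × |B|
= 15 × 12
= 180

|A × B| = 180


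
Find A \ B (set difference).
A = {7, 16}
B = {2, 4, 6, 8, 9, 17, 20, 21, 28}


A \ B = elements in A but not in B
A = {7, 16}
B = {2, 4, 6, 8, 9, 17, 20, 21, 28}
Remove from A any elements in B
A \ B = {7, 16}

A \ B = {7, 16}


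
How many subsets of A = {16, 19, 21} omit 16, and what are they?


A subset of A that omits 16 is a subset of A \ {16}, so there are 2^(n-1) = 2^2 = 4 of them.
Subsets excluding 16: ∅, {19}, {21}, {19, 21}

Subsets excluding 16 (4 total): ∅, {19}, {21}, {19, 21}


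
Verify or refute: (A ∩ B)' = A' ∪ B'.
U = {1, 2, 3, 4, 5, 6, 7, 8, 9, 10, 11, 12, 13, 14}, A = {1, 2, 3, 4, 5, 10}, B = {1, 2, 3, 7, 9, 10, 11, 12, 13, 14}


LHS: A ∩ B = {1, 2, 3, 10}
(A ∩ B)' = U \ (A ∩ B) = {4, 5, 6, 7, 8, 9, 11, 12, 13, 14}
A' = {6, 7, 8, 9, 11, 12, 13, 14}, B' = {4, 5, 6, 8}
Claimed RHS: A' ∪ B' = {4, 5, 6, 7, 8, 9, 11, 12, 13, 14}
Identity is VALID: LHS = RHS = {4, 5, 6, 7, 8, 9, 11, 12, 13, 14} ✓

Identity is valid. (A ∩ B)' = A' ∪ B' = {4, 5, 6, 7, 8, 9, 11, 12, 13, 14}


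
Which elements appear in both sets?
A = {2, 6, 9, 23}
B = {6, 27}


A ∩ B = elements in both A and B
A = {2, 6, 9, 23}
B = {6, 27}
A ∩ B = {6}

A ∩ B = {6}


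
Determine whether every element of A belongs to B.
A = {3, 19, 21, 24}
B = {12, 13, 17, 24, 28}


A ⊆ B means every element of A is in B.
Elements in A not in B: {3, 19, 21}
So A ⊄ B.

No, A ⊄ B


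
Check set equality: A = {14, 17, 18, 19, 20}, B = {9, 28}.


Two sets are equal iff they have exactly the same elements.
A = {14, 17, 18, 19, 20}
B = {9, 28}
Differences: {9, 14, 17, 18, 19, 20, 28}
A ≠ B

No, A ≠ B


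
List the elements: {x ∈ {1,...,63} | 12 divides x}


Checking each candidate:
Condition: multiples of 12 in {1,...,63}
Result = {12, 24, 36, 48, 60}

{12, 24, 36, 48, 60}


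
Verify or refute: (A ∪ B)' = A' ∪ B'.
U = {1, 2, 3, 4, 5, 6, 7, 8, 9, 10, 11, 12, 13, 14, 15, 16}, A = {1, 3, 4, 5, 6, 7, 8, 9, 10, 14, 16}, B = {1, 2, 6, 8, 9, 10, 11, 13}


LHS: A ∪ B = {1, 2, 3, 4, 5, 6, 7, 8, 9, 10, 11, 13, 14, 16}
(A ∪ B)' = U \ (A ∪ B) = {12, 15}
A' = {2, 11, 12, 13, 15}, B' = {3, 4, 5, 7, 12, 14, 15, 16}
Claimed RHS: A' ∪ B' = {2, 3, 4, 5, 7, 11, 12, 13, 14, 15, 16}
Identity is INVALID: LHS = {12, 15} but the RHS claimed here equals {2, 3, 4, 5, 7, 11, 12, 13, 14, 15, 16}. The correct form is (A ∪ B)' = A' ∩ B'.

Identity is invalid: (A ∪ B)' = {12, 15} but A' ∪ B' = {2, 3, 4, 5, 7, 11, 12, 13, 14, 15, 16}. The correct De Morgan law is (A ∪ B)' = A' ∩ B'.


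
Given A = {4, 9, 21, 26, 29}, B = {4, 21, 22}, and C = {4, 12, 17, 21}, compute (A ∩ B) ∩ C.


A ∩ B = {4, 21}
(A ∩ B) ∩ C = {4, 21}

A ∩ B ∩ C = {4, 21}


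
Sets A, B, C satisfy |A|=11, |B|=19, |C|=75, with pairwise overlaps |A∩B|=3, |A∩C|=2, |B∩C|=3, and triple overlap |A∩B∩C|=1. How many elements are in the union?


|A∪B∪C| = |A|+|B|+|C| - |A∩B|-|A∩C|-|B∩C| + |A∩B∩C|
= 11+19+75 - 3-2-3 + 1
= 105 - 8 + 1
= 98

|A ∪ B ∪ C| = 98


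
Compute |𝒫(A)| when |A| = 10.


Number of subsets = 2^n
= 2^10
= 1024

|P(A)| = 1024


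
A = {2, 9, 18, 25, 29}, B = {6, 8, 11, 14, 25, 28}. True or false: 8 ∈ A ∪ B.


A = {2, 9, 18, 25, 29}, B = {6, 8, 11, 14, 25, 28}
A ∪ B = all elements in A or B
A ∪ B = {2, 6, 8, 9, 11, 14, 18, 25, 28, 29}
Checking if 8 ∈ A ∪ B
8 is in A ∪ B → True

8 ∈ A ∪ B


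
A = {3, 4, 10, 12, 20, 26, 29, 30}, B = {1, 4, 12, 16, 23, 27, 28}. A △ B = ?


A △ B = (A \ B) ∪ (B \ A) = elements in exactly one of A or B
A \ B = {3, 10, 20, 26, 29, 30}
B \ A = {1, 16, 23, 27, 28}
A △ B = {1, 3, 10, 16, 20, 23, 26, 27, 28, 29, 30}

A △ B = {1, 3, 10, 16, 20, 23, 26, 27, 28, 29, 30}


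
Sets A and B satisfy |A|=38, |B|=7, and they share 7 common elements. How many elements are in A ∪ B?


|A ∪ B| = |A| + |B| - |A ∩ B|
= 38 + 7 - 7
= 38

|A ∪ B| = 38


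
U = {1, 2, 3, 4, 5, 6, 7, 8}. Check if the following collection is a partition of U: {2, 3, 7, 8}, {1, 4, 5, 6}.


A partition requires: (1) non-empty parts, (2) pairwise disjoint, (3) union = U
Parts: {2, 3, 7, 8}, {1, 4, 5, 6}
Union of parts: {1, 2, 3, 4, 5, 6, 7, 8}
U = {1, 2, 3, 4, 5, 6, 7, 8}
All non-empty? True
Pairwise disjoint? True
Covers U? True

Yes, valid partition


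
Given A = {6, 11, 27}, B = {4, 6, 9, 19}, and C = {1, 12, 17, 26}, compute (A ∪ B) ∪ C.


A ∪ B = {4, 6, 9, 11, 19, 27}
(A ∪ B) ∪ C = {1, 4, 6, 9, 11, 12, 17, 19, 26, 27}

A ∪ B ∪ C = {1, 4, 6, 9, 11, 12, 17, 19, 26, 27}


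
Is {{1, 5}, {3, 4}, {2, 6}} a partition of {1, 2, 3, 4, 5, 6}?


A partition requires: (1) non-empty parts, (2) pairwise disjoint, (3) union = U
Parts: {1, 5}, {3, 4}, {2, 6}
Union of parts: {1, 2, 3, 4, 5, 6}
U = {1, 2, 3, 4, 5, 6}
All non-empty? True
Pairwise disjoint? True
Covers U? True

Yes, valid partition


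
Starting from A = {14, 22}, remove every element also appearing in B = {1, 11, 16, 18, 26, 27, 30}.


A \ B = elements in A but not in B
A = {14, 22}
B = {1, 11, 16, 18, 26, 27, 30}
Remove from A any elements in B
A \ B = {14, 22}

A \ B = {14, 22}


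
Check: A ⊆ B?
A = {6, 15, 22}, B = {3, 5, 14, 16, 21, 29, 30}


A ⊆ B means every element of A is in B.
Elements in A not in B: {6, 15, 22}
So A ⊄ B.

No, A ⊄ B


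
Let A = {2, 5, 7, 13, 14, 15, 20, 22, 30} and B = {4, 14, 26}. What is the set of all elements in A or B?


A ∪ B = all elements in A or B (or both)
A = {2, 5, 7, 13, 14, 15, 20, 22, 30}
B = {4, 14, 26}
A ∪ B = {2, 4, 5, 7, 13, 14, 15, 20, 22, 26, 30}

A ∪ B = {2, 4, 5, 7, 13, 14, 15, 20, 22, 26, 30}


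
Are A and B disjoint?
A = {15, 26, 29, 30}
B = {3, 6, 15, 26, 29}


Disjoint means A ∩ B = ∅.
A ∩ B = {15, 26, 29}
A ∩ B ≠ ∅, so A and B are NOT disjoint.

No, A and B are not disjoint (A ∩ B = {15, 26, 29})


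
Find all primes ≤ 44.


Checking each candidate:
Condition: primes ≤ 44
Result = {2, 3, 5, 7, 11, 13, 17, 19, 23, 29, 31, 37, 41, 43}

{2, 3, 5, 7, 11, 13, 17, 19, 23, 29, 31, 37, 41, 43}


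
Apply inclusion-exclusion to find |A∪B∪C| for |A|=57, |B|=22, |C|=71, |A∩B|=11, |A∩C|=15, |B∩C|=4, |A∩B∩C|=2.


|A∪B∪C| = |A|+|B|+|C| - |A∩B|-|A∩C|-|B∩C| + |A∩B∩C|
= 57+22+71 - 11-15-4 + 2
= 150 - 30 + 2
= 122

|A ∪ B ∪ C| = 122


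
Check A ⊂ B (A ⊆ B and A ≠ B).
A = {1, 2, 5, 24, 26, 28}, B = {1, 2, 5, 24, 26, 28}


A ⊂ B requires: A ⊆ B AND A ≠ B.
A ⊆ B? Yes
A = B? Yes
A = B, so A is not a PROPER subset.

No, A is not a proper subset of B


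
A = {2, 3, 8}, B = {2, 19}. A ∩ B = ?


A ∩ B = elements in both A and B
A = {2, 3, 8}
B = {2, 19}
A ∩ B = {2}

A ∩ B = {2}


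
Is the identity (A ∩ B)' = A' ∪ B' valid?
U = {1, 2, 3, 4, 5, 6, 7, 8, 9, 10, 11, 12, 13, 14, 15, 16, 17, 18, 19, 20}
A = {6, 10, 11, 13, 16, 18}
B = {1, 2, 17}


LHS: A ∩ B = ∅
(A ∩ B)' = U \ (A ∩ B) = {1, 2, 3, 4, 5, 6, 7, 8, 9, 10, 11, 12, 13, 14, 15, 16, 17, 18, 19, 20}
A' = {1, 2, 3, 4, 5, 7, 8, 9, 12, 14, 15, 17, 19, 20}, B' = {3, 4, 5, 6, 7, 8, 9, 10, 11, 12, 13, 14, 15, 16, 18, 19, 20}
Claimed RHS: A' ∪ B' = {1, 2, 3, 4, 5, 6, 7, 8, 9, 10, 11, 12, 13, 14, 15, 16, 17, 18, 19, 20}
Identity is VALID: LHS = RHS = {1, 2, 3, 4, 5, 6, 7, 8, 9, 10, 11, 12, 13, 14, 15, 16, 17, 18, 19, 20} ✓

Identity is valid. (A ∩ B)' = A' ∪ B' = {1, 2, 3, 4, 5, 6, 7, 8, 9, 10, 11, 12, 13, 14, 15, 16, 17, 18, 19, 20}


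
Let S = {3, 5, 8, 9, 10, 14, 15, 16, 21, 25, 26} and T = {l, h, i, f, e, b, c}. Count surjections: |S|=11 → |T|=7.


n = |S| = 11, k = |T| = 7. Surjections via inclusion-exclusion:
S(n,k) = Σ(-1)^i × C(k,i) × (k-i)^n, i=0 to k
i=0: (-1)^0×C(7,0)×7^11 = 1977326743
i=1: (-1)^1×C(7,1)×6^11 = -2539579392
i=2: (-1)^2×C(7,2)×5^11 = 1025390625
i=3: (-1)^3×C(7,3)×4^11 = -146800640
i=4: (-1)^4×C(7,4)×3^11 = 6200145
i=5: (-1)^5×C(7,5)×2^11 = -43008
i=6: (-1)^6×C(7,6)×1^11 = 7
i=7: (-1)^7×C(7,7)×0^11 = 0
Total = 322494480

Number of surjections = 322494480


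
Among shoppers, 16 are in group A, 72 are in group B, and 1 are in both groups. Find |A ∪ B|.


|A ∪ B| = |A| + |B| - |A ∩ B|
= 16 + 72 - 1
= 87

|A ∪ B| = 87


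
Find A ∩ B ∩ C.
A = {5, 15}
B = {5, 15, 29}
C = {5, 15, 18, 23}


A ∩ B = {5, 15}
(A ∩ B) ∩ C = {5, 15}

A ∩ B ∩ C = {5, 15}


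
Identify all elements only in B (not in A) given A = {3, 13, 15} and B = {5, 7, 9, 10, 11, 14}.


A = {3, 13, 15}
B = {5, 7, 9, 10, 11, 14}
Region: only in B (not in A)
Elements: {5, 7, 9, 10, 11, 14}

Elements only in B (not in A): {5, 7, 9, 10, 11, 14}


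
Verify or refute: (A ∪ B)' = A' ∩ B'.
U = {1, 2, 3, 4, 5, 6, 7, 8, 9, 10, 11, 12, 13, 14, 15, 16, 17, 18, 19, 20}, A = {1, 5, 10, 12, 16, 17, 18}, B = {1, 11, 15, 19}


LHS: A ∪ B = {1, 5, 10, 11, 12, 15, 16, 17, 18, 19}
(A ∪ B)' = U \ (A ∪ B) = {2, 3, 4, 6, 7, 8, 9, 13, 14, 20}
A' = {2, 3, 4, 6, 7, 8, 9, 11, 13, 14, 15, 19, 20}, B' = {2, 3, 4, 5, 6, 7, 8, 9, 10, 12, 13, 14, 16, 17, 18, 20}
Claimed RHS: A' ∩ B' = {2, 3, 4, 6, 7, 8, 9, 13, 14, 20}
Identity is VALID: LHS = RHS = {2, 3, 4, 6, 7, 8, 9, 13, 14, 20} ✓

Identity is valid. (A ∪ B)' = A' ∩ B' = {2, 3, 4, 6, 7, 8, 9, 13, 14, 20}


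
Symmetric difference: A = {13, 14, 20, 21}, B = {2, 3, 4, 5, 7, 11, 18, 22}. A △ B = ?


A △ B = (A \ B) ∪ (B \ A) = elements in exactly one of A or B
A \ B = {13, 14, 20, 21}
B \ A = {2, 3, 4, 5, 7, 11, 18, 22}
A △ B = {2, 3, 4, 5, 7, 11, 13, 14, 18, 20, 21, 22}

A △ B = {2, 3, 4, 5, 7, 11, 13, 14, 18, 20, 21, 22}


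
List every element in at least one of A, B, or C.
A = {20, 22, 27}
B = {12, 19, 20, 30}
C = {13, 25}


A ∪ B = {12, 19, 20, 22, 27, 30}
(A ∪ B) ∪ C = {12, 13, 19, 20, 22, 25, 27, 30}

A ∪ B ∪ C = {12, 13, 19, 20, 22, 25, 27, 30}


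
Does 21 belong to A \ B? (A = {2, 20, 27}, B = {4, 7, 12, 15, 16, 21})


A = {2, 20, 27}, B = {4, 7, 12, 15, 16, 21}
A \ B = elements in A but not in B
A \ B = {2, 20, 27}
Checking if 21 ∈ A \ B
21 is not in A \ B → False

21 ∉ A \ B


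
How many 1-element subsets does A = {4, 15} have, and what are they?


|A| = 2, so A has C(2,1) = 2 subsets of size 1.
Enumerate by choosing 1 elements from A at a time:
{4}, {15}

1-element subsets (2 total): {4}, {15}


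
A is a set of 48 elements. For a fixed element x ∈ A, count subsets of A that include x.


Subsets of A containing x correspond to subsets of A \ {x}, which has 47 elements.
Count = 2^(n-1) = 2^47
= 140737488355328

Number of subsets containing x = 140737488355328


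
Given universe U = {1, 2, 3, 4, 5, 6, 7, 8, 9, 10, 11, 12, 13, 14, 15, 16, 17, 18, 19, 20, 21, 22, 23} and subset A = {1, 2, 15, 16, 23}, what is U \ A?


Aᶜ = U \ A = elements in U but not in A
U = {1, 2, 3, 4, 5, 6, 7, 8, 9, 10, 11, 12, 13, 14, 15, 16, 17, 18, 19, 20, 21, 22, 23}
A = {1, 2, 15, 16, 23}
Aᶜ = {3, 4, 5, 6, 7, 8, 9, 10, 11, 12, 13, 14, 17, 18, 19, 20, 21, 22}

Aᶜ = {3, 4, 5, 6, 7, 8, 9, 10, 11, 12, 13, 14, 17, 18, 19, 20, 21, 22}


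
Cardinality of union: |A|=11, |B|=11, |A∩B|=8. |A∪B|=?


|A ∪ B| = |A| + |B| - |A ∩ B|
= 11 + 11 - 8
= 14

|A ∪ B| = 14


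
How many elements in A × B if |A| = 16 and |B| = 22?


|A × B| = |A| × |B|
= 16 × 22
= 352

|A × B| = 352


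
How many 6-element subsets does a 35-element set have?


C(n,k) = n! / (k!(n-k)!)
C(35,6) = 35! / (6!29!)
= 1623160

C(35,6) = 1623160


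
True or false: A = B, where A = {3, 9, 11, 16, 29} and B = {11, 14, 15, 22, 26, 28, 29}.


Two sets are equal iff they have exactly the same elements.
A = {3, 9, 11, 16, 29}
B = {11, 14, 15, 22, 26, 28, 29}
Differences: {3, 9, 14, 15, 16, 22, 26, 28}
A ≠ B

No, A ≠ B


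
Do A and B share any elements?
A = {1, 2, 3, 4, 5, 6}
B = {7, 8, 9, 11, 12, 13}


Disjoint means A ∩ B = ∅.
A ∩ B = ∅
A ∩ B = ∅, so A and B are disjoint.

No — A and B share no elements (A ∩ B = ∅), so they are disjoint


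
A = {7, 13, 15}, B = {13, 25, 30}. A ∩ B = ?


A ∩ B = elements in both A and B
A = {7, 13, 15}
B = {13, 25, 30}
A ∩ B = {13}

A ∩ B = {13}


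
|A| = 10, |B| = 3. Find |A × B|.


|A × B| = |A| × |B|
= 10 × 3
= 30

|A × B| = 30


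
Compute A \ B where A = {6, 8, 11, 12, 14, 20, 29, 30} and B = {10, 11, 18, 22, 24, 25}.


A \ B = elements in A but not in B
A = {6, 8, 11, 12, 14, 20, 29, 30}
B = {10, 11, 18, 22, 24, 25}
Remove from A any elements in B
A \ B = {6, 8, 12, 14, 20, 29, 30}

A \ B = {6, 8, 12, 14, 20, 29, 30}


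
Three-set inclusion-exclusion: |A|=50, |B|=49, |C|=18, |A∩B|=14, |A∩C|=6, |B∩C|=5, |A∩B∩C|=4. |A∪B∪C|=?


|A∪B∪C| = |A|+|B|+|C| - |A∩B|-|A∩C|-|B∩C| + |A∩B∩C|
= 50+49+18 - 14-6-5 + 4
= 117 - 25 + 4
= 96

|A ∪ B ∪ C| = 96


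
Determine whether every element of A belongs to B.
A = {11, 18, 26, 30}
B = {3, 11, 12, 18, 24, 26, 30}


A ⊆ B means every element of A is in B.
All elements of A are in B.
So A ⊆ B.

Yes, A ⊆ B


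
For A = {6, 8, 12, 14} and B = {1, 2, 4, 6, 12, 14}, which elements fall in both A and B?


A = {6, 8, 12, 14}
B = {1, 2, 4, 6, 12, 14}
Region: in both A and B
Elements: {6, 12, 14}

Elements in both A and B: {6, 12, 14}


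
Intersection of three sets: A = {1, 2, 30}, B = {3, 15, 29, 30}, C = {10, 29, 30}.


A ∩ B = {30}
(A ∩ B) ∩ C = {30}

A ∩ B ∩ C = {30}


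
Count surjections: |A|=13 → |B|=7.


n = |A| = 13, k = |B| = 7. Surjections via inclusion-exclusion:
S(n,k) = Σ(-1)^i × C(k,i) × (k-i)^n, i=0 to k
i=0: (-1)^0×C(7,0)×7^13 = 96889010407
i=1: (-1)^1×C(7,1)×6^13 = -91424858112
i=2: (-1)^2×C(7,2)×5^13 = 25634765625
i=3: (-1)^3×C(7,3)×4^13 = -2348810240
i=4: (-1)^4×C(7,4)×3^13 = 55801305
i=5: (-1)^5×C(7,5)×2^13 = -172032
i=6: (-1)^6×C(7,6)×1^13 = 7
i=7: (-1)^7×C(7,7)×0^13 = 0
Total = 28805736960

Number of surjections = 28805736960


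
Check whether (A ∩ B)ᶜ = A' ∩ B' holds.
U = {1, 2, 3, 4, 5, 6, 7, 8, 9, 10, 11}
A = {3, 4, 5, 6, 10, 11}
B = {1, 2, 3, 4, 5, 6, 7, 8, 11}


LHS: A ∩ B = {3, 4, 5, 6, 11}
(A ∩ B)' = U \ (A ∩ B) = {1, 2, 7, 8, 9, 10}
A' = {1, 2, 7, 8, 9}, B' = {9, 10}
Claimed RHS: A' ∩ B' = {9}
Identity is INVALID: LHS = {1, 2, 7, 8, 9, 10} but the RHS claimed here equals {9}. The correct form is (A ∩ B)' = A' ∪ B'.

Identity is invalid: (A ∩ B)' = {1, 2, 7, 8, 9, 10} but A' ∩ B' = {9}. The correct De Morgan law is (A ∩ B)' = A' ∪ B'.


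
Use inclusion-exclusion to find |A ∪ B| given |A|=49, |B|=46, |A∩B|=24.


|A ∪ B| = |A| + |B| - |A ∩ B|
= 49 + 46 - 24
= 71

|A ∪ B| = 71


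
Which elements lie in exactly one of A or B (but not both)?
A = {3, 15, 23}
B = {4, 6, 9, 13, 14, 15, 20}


A △ B = (A \ B) ∪ (B \ A) = elements in exactly one of A or B
A \ B = {3, 23}
B \ A = {4, 6, 9, 13, 14, 20}
A △ B = {3, 4, 6, 9, 13, 14, 20, 23}

A △ B = {3, 4, 6, 9, 13, 14, 20, 23}


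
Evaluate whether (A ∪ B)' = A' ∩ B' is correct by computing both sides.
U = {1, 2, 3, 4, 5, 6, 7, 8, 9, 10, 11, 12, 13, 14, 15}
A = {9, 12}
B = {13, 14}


LHS: A ∪ B = {9, 12, 13, 14}
(A ∪ B)' = U \ (A ∪ B) = {1, 2, 3, 4, 5, 6, 7, 8, 10, 11, 15}
A' = {1, 2, 3, 4, 5, 6, 7, 8, 10, 11, 13, 14, 15}, B' = {1, 2, 3, 4, 5, 6, 7, 8, 9, 10, 11, 12, 15}
Claimed RHS: A' ∩ B' = {1, 2, 3, 4, 5, 6, 7, 8, 10, 11, 15}
Identity is VALID: LHS = RHS = {1, 2, 3, 4, 5, 6, 7, 8, 10, 11, 15} ✓

Identity is valid. (A ∪ B)' = A' ∩ B' = {1, 2, 3, 4, 5, 6, 7, 8, 10, 11, 15}


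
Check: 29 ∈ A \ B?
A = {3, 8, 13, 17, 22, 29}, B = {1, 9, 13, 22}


A = {3, 8, 13, 17, 22, 29}, B = {1, 9, 13, 22}
A \ B = elements in A but not in B
A \ B = {3, 8, 17, 29}
Checking if 29 ∈ A \ B
29 is in A \ B → True

29 ∈ A \ B


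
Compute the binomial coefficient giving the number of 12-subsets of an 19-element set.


C(n,k) = n! / (k!(n-k)!)
C(19,12) = 19! / (12!7!)
= 50388

C(19,12) = 50388


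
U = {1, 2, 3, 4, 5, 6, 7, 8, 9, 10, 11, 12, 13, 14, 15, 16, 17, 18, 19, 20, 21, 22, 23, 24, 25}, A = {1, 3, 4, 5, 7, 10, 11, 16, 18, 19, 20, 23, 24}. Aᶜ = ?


Aᶜ = U \ A = elements in U but not in A
U = {1, 2, 3, 4, 5, 6, 7, 8, 9, 10, 11, 12, 13, 14, 15, 16, 17, 18, 19, 20, 21, 22, 23, 24, 25}
A = {1, 3, 4, 5, 7, 10, 11, 16, 18, 19, 20, 23, 24}
Aᶜ = {2, 6, 8, 9, 12, 13, 14, 15, 17, 21, 22, 25}

Aᶜ = {2, 6, 8, 9, 12, 13, 14, 15, 17, 21, 22, 25}


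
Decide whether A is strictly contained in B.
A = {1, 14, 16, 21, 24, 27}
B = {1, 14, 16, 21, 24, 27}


A ⊂ B requires: A ⊆ B AND A ≠ B.
A ⊆ B? Yes
A = B? Yes
A = B, so A is not a PROPER subset.

No, A is not a proper subset of B


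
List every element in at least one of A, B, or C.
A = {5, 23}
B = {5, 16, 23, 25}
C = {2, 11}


A ∪ B = {5, 16, 23, 25}
(A ∪ B) ∪ C = {2, 5, 11, 16, 23, 25}

A ∪ B ∪ C = {2, 5, 11, 16, 23, 25}


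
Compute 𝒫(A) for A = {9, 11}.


|A| = 2, so |P(A)| = 2^2 = 4
Enumerate subsets by cardinality (0 to 2):
∅, {9}, {11}, {9, 11}

P(A) has 4 subsets: ∅, {9}, {11}, {9, 11}


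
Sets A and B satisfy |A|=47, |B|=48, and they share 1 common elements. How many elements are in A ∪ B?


|A ∪ B| = |A| + |B| - |A ∩ B|
= 47 + 48 - 1
= 94

|A ∪ B| = 94


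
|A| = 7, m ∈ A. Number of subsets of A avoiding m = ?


Subsets of A avoiding m are subsets of A \ {m}, which has 6 elements.
Count = 2^(n-1) = 2^6
= 64

Number of subsets avoiding m = 64


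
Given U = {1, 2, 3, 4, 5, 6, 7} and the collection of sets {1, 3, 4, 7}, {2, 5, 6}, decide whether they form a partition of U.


A partition requires: (1) non-empty parts, (2) pairwise disjoint, (3) union = U
Parts: {1, 3, 4, 7}, {2, 5, 6}
Union of parts: {1, 2, 3, 4, 5, 6, 7}
U = {1, 2, 3, 4, 5, 6, 7}
All non-empty? True
Pairwise disjoint? True
Covers U? True

Yes, valid partition


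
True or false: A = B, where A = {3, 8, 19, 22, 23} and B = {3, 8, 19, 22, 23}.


Two sets are equal iff they have exactly the same elements.
A = {3, 8, 19, 22, 23}
B = {3, 8, 19, 22, 23}
Same elements → A = B

Yes, A = B


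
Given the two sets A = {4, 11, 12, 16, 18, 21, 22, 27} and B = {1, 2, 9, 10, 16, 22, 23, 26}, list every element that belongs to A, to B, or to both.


A ∪ B = all elements in A or B (or both)
A = {4, 11, 12, 16, 18, 21, 22, 27}
B = {1, 2, 9, 10, 16, 22, 23, 26}
A ∪ B = {1, 2, 4, 9, 10, 11, 12, 16, 18, 21, 22, 23, 26, 27}

A ∪ B = {1, 2, 4, 9, 10, 11, 12, 16, 18, 21, 22, 23, 26, 27}


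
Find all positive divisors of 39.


Checking each candidate:
Condition: positive divisors of 39
Result = {1, 3, 13, 39}

{1, 3, 13, 39}


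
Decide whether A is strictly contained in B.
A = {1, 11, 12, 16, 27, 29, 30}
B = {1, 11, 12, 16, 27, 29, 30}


A ⊂ B requires: A ⊆ B AND A ≠ B.
A ⊆ B? Yes
A = B? Yes
A = B, so A is not a PROPER subset.

No, A is not a proper subset of B


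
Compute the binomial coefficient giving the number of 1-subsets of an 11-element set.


C(n,k) = n! / (k!(n-k)!)
C(11,1) = 11! / (1!10!)
= 11

C(11,1) = 11


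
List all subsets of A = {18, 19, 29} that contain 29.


A subset of A contains 29 iff the remaining 2 elements form any subset of A \ {29}.
Count: 2^(n-1) = 2^2 = 4
Subsets containing 29: {29}, {18, 29}, {19, 29}, {18, 19, 29}

Subsets containing 29 (4 total): {29}, {18, 29}, {19, 29}, {18, 19, 29}


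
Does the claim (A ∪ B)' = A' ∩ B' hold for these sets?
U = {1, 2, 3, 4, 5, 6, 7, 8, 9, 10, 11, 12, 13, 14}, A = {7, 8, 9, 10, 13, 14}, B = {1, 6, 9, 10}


LHS: A ∪ B = {1, 6, 7, 8, 9, 10, 13, 14}
(A ∪ B)' = U \ (A ∪ B) = {2, 3, 4, 5, 11, 12}
A' = {1, 2, 3, 4, 5, 6, 11, 12}, B' = {2, 3, 4, 5, 7, 8, 11, 12, 13, 14}
Claimed RHS: A' ∩ B' = {2, 3, 4, 5, 11, 12}
Identity is VALID: LHS = RHS = {2, 3, 4, 5, 11, 12} ✓

Identity is valid. (A ∪ B)' = A' ∩ B' = {2, 3, 4, 5, 11, 12}


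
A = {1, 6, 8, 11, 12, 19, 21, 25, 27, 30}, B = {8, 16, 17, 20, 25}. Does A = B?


Two sets are equal iff they have exactly the same elements.
A = {1, 6, 8, 11, 12, 19, 21, 25, 27, 30}
B = {8, 16, 17, 20, 25}
Differences: {1, 6, 11, 12, 16, 17, 19, 20, 21, 27, 30}
A ≠ B

No, A ≠ B


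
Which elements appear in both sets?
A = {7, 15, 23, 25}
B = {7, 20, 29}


A ∩ B = elements in both A and B
A = {7, 15, 23, 25}
B = {7, 20, 29}
A ∩ B = {7}

A ∩ B = {7}


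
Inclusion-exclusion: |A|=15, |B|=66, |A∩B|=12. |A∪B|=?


|A ∪ B| = |A| + |B| - |A ∩ B|
= 15 + 66 - 12
= 69

|A ∪ B| = 69


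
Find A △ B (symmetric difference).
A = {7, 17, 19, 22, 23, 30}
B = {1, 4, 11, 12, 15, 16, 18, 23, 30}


A △ B = (A \ B) ∪ (B \ A) = elements in exactly one of A or B
A \ B = {7, 17, 19, 22}
B \ A = {1, 4, 11, 12, 15, 16, 18}
A △ B = {1, 4, 7, 11, 12, 15, 16, 17, 18, 19, 22}

A △ B = {1, 4, 7, 11, 12, 15, 16, 17, 18, 19, 22}


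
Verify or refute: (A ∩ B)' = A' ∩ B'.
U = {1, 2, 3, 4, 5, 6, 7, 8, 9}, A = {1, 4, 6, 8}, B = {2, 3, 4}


LHS: A ∩ B = {4}
(A ∩ B)' = U \ (A ∩ B) = {1, 2, 3, 5, 6, 7, 8, 9}
A' = {2, 3, 5, 7, 9}, B' = {1, 5, 6, 7, 8, 9}
Claimed RHS: A' ∩ B' = {5, 7, 9}
Identity is INVALID: LHS = {1, 2, 3, 5, 6, 7, 8, 9} but the RHS claimed here equals {5, 7, 9}. The correct form is (A ∩ B)' = A' ∪ B'.

Identity is invalid: (A ∩ B)' = {1, 2, 3, 5, 6, 7, 8, 9} but A' ∩ B' = {5, 7, 9}. The correct De Morgan law is (A ∩ B)' = A' ∪ B'.


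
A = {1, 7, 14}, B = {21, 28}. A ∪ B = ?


A ∪ B = all elements in A or B (or both)
A = {1, 7, 14}
B = {21, 28}
A ∪ B = {1, 7, 14, 21, 28}

A ∪ B = {1, 7, 14, 21, 28}


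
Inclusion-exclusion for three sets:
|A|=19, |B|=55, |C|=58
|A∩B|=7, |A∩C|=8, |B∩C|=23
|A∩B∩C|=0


|A∪B∪C| = |A|+|B|+|C| - |A∩B|-|A∩C|-|B∩C| + |A∩B∩C|
= 19+55+58 - 7-8-23 + 0
= 132 - 38 + 0
= 94

|A ∪ B ∪ C| = 94


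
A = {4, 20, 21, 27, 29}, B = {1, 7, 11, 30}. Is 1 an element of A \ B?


A = {4, 20, 21, 27, 29}, B = {1, 7, 11, 30}
A \ B = elements in A but not in B
A \ B = {4, 20, 21, 27, 29}
Checking if 1 ∈ A \ B
1 is not in A \ B → False

1 ∉ A \ B


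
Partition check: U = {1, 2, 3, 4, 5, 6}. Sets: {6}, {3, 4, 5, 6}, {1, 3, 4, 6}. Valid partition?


A partition requires: (1) non-empty parts, (2) pairwise disjoint, (3) union = U
Parts: {6}, {3, 4, 5, 6}, {1, 3, 4, 6}
Union of parts: {1, 3, 4, 5, 6}
U = {1, 2, 3, 4, 5, 6}
All non-empty? True
Pairwise disjoint? False
Covers U? False

No, not a valid partition


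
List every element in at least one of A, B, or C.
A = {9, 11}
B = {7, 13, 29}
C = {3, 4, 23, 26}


A ∪ B = {7, 9, 11, 13, 29}
(A ∪ B) ∪ C = {3, 4, 7, 9, 11, 13, 23, 26, 29}

A ∪ B ∪ C = {3, 4, 7, 9, 11, 13, 23, 26, 29}


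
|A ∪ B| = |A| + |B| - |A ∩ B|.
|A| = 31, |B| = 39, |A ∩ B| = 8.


|A ∪ B| = |A| + |B| - |A ∩ B|
= 31 + 39 - 8
= 62

|A ∪ B| = 62


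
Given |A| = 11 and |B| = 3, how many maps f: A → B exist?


Each of |A| = 11 inputs maps to any of |B| = 3 outputs.
# functions = |B|^|A| = 3^11
= 177147

Number of functions = 177147


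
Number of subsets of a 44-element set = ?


Number of subsets = 2^n
= 2^44
= 17592186044416

|P(A)| = 17592186044416


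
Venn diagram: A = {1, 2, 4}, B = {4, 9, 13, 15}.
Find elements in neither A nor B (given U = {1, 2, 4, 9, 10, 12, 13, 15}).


A = {1, 2, 4}
B = {4, 9, 13, 15}
Region: in neither A nor B (given U = {1, 2, 4, 9, 10, 12, 13, 15})
Elements: {10, 12}

Elements in neither A nor B (given U = {1, 2, 4, 9, 10, 12, 13, 15}): {10, 12}


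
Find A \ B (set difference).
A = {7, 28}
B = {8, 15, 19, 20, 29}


A \ B = elements in A but not in B
A = {7, 28}
B = {8, 15, 19, 20, 29}
Remove from A any elements in B
A \ B = {7, 28}

A \ B = {7, 28}


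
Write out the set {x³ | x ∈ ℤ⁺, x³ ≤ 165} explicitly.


Checking each candidate:
Condition: positive perfect cubes ≤ 165
Result = {1, 8, 27, 64, 125}

{1, 8, 27, 64, 125}


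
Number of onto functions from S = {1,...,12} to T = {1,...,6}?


n = |S| = 12, k = |T| = 6. Surjections via inclusion-exclusion:
S(n,k) = Σ(-1)^i × C(k,i) × (k-i)^n, i=0 to k
i=0: (-1)^0×C(6,0)×6^12 = 2176782336
i=1: (-1)^1×C(6,1)×5^12 = -1464843750
i=2: (-1)^2×C(6,2)×4^12 = 251658240
i=3: (-1)^3×C(6,3)×3^12 = -10628820
i=4: (-1)^4×C(6,4)×2^12 = 61440
i=5: (-1)^5×C(6,5)×1^12 = -6
i=6: (-1)^6×C(6,6)×0^12 = 0
Total = 953029440

Number of surjections = 953029440


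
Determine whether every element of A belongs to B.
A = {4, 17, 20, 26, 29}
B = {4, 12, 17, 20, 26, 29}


A ⊆ B means every element of A is in B.
All elements of A are in B.
So A ⊆ B.

Yes, A ⊆ B
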